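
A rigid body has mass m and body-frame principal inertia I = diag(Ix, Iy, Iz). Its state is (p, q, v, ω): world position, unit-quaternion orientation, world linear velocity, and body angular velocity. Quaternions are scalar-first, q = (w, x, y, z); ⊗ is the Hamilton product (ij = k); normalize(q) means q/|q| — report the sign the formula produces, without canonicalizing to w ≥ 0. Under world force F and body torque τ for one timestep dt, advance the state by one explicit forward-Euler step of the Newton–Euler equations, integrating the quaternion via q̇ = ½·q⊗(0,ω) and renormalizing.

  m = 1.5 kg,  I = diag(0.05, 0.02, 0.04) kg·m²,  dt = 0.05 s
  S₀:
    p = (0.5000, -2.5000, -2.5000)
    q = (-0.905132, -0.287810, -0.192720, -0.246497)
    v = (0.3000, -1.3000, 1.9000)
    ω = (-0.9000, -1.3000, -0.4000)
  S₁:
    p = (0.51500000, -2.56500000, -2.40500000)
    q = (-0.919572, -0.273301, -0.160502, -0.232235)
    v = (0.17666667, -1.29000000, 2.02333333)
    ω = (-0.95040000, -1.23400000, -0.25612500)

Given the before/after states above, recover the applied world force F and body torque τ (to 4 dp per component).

Δω = ω₁−ω₀ = (-0.05040000, 0.06600000, 0.14387500)
applied torque τ = (-0.0400, 0.0300, 0.0800)
Δv = v₁−v₀ = (-0.12333333, 0.01000000, 0.12333333)
F = m·Δv/dt = (-3.7000, 0.3000, 3.7000)

F = (-3.7000, 0.3000, 3.7000)
τ = (-0.0400, 0.0300, 0.0800)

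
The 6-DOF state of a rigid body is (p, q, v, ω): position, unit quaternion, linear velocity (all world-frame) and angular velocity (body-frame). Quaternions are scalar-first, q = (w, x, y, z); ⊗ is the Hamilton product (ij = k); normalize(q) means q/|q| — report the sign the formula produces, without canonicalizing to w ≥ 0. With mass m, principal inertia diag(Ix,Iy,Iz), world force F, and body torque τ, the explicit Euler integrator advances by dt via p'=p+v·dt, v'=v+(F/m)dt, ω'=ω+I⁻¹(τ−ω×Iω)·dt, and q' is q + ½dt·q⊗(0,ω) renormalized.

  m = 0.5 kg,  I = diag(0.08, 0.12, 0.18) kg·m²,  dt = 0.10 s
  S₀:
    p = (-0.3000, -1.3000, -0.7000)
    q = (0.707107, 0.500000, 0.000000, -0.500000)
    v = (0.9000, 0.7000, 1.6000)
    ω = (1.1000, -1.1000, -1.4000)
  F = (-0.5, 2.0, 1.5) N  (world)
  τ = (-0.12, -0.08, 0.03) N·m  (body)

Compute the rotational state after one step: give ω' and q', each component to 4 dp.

precession coupling ω×(Iω) = (0.0924, 0.1540, -0.0484)
(τ − ω×Iω)/I = (-2.6550, -1.9500, 0.4356)
ω + α·dt = (0.8345, -1.2950, -1.3564)
q⊗(0,ω) = (-1.2500000, 0.2278177, -0.6278177, -1.5399498)
updated quaternion q' = (0.6411, 0.5086, -0.0312, -0.5739)

ω' = (0.8345, -1.2950, -1.3564)
q' = (0.6411, 0.5086, -0.0312, -0.5739)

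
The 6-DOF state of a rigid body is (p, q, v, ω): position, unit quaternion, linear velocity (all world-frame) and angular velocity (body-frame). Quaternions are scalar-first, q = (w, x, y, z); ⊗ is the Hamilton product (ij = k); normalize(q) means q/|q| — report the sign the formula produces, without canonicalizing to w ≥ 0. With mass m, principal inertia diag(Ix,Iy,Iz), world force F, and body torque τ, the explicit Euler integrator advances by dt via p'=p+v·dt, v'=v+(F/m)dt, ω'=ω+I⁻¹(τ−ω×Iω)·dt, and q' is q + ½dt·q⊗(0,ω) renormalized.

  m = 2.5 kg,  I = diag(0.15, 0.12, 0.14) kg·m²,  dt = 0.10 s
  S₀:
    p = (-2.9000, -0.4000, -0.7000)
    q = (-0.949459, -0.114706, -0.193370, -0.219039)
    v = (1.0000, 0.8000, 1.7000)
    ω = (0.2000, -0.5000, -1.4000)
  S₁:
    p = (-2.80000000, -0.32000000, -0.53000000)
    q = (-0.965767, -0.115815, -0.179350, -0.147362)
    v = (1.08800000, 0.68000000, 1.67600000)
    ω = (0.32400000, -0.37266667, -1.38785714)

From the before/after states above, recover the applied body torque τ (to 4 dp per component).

Δω = ω₁−ω₀ = (0.12400000, 0.12733333, 0.01214286)
ω₀×(Iω₀) = (0.0140, -0.0028, 0.0030)
I·α + gyro = (0.2000, 0.1500, 0.0200)

τ = (0.2000, 0.1500, 0.0200)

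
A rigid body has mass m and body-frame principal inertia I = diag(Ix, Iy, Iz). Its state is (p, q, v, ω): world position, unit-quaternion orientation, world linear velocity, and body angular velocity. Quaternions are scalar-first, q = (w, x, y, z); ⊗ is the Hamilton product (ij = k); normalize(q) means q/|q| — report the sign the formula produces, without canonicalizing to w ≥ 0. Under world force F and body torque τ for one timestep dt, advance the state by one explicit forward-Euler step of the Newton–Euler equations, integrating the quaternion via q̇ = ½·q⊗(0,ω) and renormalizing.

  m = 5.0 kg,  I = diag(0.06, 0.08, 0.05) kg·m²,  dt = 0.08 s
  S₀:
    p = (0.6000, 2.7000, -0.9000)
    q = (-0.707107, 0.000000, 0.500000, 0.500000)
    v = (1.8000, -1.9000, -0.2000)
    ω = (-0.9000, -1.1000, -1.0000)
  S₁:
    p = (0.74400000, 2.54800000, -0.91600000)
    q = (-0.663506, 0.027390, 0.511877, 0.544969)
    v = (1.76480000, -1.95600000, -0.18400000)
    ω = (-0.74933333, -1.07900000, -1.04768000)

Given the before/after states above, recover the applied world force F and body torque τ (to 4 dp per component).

F = (-2.2000, -3.5000, 1.0000)
τ = (0.0800, 0.0300, -0.0100)

v₁ − v₀ = (-0.03520000, -0.05600000, 0.01600000)
applied force F = (-2.2000, -3.5000, 1.0000)
Δω = ω₁−ω₀ = (0.15066667, 0.02100000, -0.04768000)
gyro term ω₀×Iω₀ = (-0.0330, 0.0090, 0.0198)
I·α + gyro = (0.0800, 0.0300, -0.0100)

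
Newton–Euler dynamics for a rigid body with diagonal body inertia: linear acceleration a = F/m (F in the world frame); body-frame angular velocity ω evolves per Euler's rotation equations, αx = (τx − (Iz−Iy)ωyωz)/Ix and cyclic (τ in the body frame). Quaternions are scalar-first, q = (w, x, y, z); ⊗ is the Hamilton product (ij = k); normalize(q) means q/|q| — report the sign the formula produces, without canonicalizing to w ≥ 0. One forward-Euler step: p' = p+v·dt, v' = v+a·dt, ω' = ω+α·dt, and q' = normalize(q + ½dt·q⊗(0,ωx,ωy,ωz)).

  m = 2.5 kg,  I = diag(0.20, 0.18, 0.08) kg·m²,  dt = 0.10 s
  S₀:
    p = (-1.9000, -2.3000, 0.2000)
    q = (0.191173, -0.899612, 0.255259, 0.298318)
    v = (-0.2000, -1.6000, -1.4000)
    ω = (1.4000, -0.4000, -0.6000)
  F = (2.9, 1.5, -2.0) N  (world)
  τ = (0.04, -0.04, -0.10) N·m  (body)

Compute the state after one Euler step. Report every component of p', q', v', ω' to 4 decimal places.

angular accel α = (0.3200, 0.3378, -1.3900)
ω' = ω + α·dt = (1.4320, -0.3662, -0.7390)
2q̇ = q⊗(0,ω) = (1.5405512, 0.2338140, -0.1985912, -0.1122216)
updated quaternion q' = (0.2674, -0.8852, 0.2446, 0.2918)
a = F/m = (1.1600, 0.6000, -0.8000)
new position p' = (-1.9200, -2.4600, 0.0600)
v + (F/m)dt = (-0.0840, -1.5400, -1.4800)

p' = (-1.9200, -2.4600, 0.0600)
q' = (0.2674, -0.8852, 0.2446, 0.2918)
v' = (-0.0840, -1.5400, -1.4800)
ω' = (1.4320, -0.3662, -0.7390)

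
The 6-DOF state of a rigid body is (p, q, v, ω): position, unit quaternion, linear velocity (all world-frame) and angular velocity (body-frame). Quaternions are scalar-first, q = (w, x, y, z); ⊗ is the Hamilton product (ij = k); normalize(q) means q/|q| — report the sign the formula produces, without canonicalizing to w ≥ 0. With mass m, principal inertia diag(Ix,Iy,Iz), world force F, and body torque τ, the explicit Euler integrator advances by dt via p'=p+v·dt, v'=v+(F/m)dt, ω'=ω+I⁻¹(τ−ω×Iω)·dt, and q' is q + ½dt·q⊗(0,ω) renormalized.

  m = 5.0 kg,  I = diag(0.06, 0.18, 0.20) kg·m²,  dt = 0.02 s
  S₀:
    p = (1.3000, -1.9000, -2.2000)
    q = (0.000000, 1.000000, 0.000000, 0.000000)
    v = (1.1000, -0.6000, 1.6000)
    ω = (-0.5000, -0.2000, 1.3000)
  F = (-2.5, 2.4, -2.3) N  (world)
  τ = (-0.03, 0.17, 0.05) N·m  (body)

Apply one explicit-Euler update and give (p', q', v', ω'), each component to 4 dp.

p' = (1.3220, -1.9120, -2.1680)
q' = (0.0050, 0.9999, -0.0130, -0.0020)
v' = (1.0900, -0.5904, 1.5908)
ω' = (-0.5083, -0.1912, 1.3038)

new position p' = (1.3220, -1.9120, -2.1680)
v + (F/m)dt = (1.0900, -0.5904, 1.5908)
angular accel α = (-0.4133, 0.4389, 0.1900)
ω + α·dt = (-0.5083, -0.1912, 1.3038)
q⊗(0,ω) = (0.5000000, 0.0000000, -1.3000000, -0.2000000)
updated quaternion q' = (0.0050, 0.9999, -0.0130, -0.0020)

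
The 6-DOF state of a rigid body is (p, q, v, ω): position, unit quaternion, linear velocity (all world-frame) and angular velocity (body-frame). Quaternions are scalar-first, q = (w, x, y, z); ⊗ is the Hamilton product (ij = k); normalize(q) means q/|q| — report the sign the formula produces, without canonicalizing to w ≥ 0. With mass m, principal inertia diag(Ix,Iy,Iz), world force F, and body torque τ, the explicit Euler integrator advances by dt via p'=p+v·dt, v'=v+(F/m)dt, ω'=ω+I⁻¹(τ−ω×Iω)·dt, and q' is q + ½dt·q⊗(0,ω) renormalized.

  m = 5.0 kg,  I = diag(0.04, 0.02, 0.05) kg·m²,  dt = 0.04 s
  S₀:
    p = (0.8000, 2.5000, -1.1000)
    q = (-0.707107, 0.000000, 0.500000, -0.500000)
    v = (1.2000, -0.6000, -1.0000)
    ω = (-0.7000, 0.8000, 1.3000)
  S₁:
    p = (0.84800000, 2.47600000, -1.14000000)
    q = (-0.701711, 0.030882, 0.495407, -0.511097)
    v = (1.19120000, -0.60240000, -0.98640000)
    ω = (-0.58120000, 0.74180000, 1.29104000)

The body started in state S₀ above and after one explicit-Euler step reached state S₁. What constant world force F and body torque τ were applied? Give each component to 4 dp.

F = (-1.1000, -0.3000, 1.7000)
τ = (0.1500, -0.0200, 0.0000)

Δω = ω₁−ω₀ = (0.11880000, -0.05820000, -0.00896000)
I·α + gyro = (0.1500, -0.0200, 0.0000)
velocity change Δv = (-0.00880000, -0.00240000, 0.01360000)
F = m·Δv/dt = (-1.1000, -0.3000, 1.7000)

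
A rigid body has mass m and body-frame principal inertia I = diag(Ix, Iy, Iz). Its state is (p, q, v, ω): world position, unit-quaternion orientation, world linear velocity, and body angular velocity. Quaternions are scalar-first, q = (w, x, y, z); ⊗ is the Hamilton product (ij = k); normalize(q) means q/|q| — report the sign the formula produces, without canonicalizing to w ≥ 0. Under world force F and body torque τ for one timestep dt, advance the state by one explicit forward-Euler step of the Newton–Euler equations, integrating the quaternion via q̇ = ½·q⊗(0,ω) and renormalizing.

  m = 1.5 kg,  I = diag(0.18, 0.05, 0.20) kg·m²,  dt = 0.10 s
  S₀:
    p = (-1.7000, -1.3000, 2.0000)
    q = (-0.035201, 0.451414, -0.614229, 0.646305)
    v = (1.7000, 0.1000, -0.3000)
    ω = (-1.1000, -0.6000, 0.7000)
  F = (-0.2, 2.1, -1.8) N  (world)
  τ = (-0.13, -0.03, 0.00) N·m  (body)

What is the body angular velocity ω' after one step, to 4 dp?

ω' = (-1.1372, -0.6908, 0.7429)

α = I⁻¹(τ − ω×Iω) = (-0.3722, -0.9080, 0.4290)
ω' = ω + α·dt = (-1.1372, -0.6908, 0.7429)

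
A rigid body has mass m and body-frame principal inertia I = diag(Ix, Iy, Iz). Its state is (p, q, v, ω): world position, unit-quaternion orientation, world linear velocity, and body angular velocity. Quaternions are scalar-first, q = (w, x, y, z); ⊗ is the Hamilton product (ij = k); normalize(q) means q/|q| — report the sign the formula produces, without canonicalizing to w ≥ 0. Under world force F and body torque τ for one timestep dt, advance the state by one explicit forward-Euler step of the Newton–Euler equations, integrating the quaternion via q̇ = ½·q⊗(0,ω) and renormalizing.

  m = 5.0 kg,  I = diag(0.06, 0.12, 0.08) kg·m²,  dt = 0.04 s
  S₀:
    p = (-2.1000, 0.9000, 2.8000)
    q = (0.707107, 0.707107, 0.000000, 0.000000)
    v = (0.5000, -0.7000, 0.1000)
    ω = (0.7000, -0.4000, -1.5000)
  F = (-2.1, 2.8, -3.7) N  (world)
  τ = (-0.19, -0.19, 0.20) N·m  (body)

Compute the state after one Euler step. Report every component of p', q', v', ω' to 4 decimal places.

linear accel F/m = (-0.4200, 0.5600, -0.7400)
p' = p + v·dt = (-2.0800, 0.8720, 2.8040)
new velocity v' = (0.4832, -0.6776, 0.0704)
precession coupling ω×(Iω) = (-0.0240, 0.0210, -0.0168)
α = I⁻¹(τ − ω×Iω) = (-2.7667, -1.7583, 2.7100)
new body rate ω' = (0.5893, -0.4703, -1.3916)
2q̇ = q⊗(0,ω) = (-0.4949749, 0.4949749, 0.7778177, -1.3435033)
q' = normalize(q + ½dt·q⊗(0,ω)) = (0.6968, 0.7166, 0.0155, -0.0269)

p' = (-2.0800, 0.8720, 2.8040)
q' = (0.6968, 0.7166, 0.0155, -0.0269)
v' = (0.4832, -0.6776, 0.0704)
ω' = (0.5893, -0.4703, -1.3916)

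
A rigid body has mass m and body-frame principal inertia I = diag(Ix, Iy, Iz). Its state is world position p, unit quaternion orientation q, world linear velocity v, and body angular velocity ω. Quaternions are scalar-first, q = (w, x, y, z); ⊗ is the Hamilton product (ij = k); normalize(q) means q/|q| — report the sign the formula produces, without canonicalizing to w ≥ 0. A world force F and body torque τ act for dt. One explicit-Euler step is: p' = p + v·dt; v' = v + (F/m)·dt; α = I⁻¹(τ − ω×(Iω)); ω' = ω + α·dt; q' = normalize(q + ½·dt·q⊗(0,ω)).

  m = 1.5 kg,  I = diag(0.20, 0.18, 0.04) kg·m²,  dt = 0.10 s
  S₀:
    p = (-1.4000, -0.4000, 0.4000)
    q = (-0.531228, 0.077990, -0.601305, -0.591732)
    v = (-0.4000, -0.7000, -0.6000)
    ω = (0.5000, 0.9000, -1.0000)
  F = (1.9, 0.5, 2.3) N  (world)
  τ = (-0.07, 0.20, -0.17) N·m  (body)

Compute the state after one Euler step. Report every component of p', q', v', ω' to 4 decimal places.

α = I⁻¹(τ − ω×Iω) = (-0.9800, 1.5556, -4.0250)
ω + α·dt = (0.4020, 1.0556, -1.4025)
Hamilton product q⊗(0,ω) = (-0.0895525, 0.8682498, -0.6959812, 0.9020715)
q + ½dt·q⊗(0,ω), renormalized = (-0.5343, 0.1211, -0.6345, -0.5452)
a = F/m = (1.2667, 0.3333, 1.5333)
new position p' = (-1.4400, -0.4700, 0.3400)
v + (F/m)dt = (-0.2733, -0.6667, -0.4467)

p' = (-1.4400, -0.4700, 0.3400)
q' = (-0.5343, 0.1211, -0.6345, -0.5452)
v' = (-0.2733, -0.6667, -0.4467)
ω' = (0.4020, 1.0556, -1.4025)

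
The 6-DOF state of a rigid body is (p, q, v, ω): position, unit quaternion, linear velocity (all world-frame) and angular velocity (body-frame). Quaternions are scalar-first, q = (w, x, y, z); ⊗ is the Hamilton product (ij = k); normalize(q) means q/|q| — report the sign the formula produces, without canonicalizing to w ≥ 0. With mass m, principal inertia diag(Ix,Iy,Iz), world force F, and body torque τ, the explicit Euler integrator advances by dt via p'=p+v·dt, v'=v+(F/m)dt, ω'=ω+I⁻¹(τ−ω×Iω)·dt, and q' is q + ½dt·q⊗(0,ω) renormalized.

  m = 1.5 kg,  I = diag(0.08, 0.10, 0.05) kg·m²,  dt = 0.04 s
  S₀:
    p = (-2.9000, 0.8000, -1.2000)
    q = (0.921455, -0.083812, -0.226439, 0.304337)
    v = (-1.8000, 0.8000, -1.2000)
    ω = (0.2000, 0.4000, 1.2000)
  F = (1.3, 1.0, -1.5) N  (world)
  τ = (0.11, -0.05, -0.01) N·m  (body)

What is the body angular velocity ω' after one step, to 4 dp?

ω×(Iω) gyroscopic = (-0.0240, 0.0072, 0.0016)
angular accel α = (1.6750, -0.5720, -0.2320)
ω + α·dt = (0.2670, 0.3771, 1.1907)

ω' = (0.2670, 0.3771, 1.1907)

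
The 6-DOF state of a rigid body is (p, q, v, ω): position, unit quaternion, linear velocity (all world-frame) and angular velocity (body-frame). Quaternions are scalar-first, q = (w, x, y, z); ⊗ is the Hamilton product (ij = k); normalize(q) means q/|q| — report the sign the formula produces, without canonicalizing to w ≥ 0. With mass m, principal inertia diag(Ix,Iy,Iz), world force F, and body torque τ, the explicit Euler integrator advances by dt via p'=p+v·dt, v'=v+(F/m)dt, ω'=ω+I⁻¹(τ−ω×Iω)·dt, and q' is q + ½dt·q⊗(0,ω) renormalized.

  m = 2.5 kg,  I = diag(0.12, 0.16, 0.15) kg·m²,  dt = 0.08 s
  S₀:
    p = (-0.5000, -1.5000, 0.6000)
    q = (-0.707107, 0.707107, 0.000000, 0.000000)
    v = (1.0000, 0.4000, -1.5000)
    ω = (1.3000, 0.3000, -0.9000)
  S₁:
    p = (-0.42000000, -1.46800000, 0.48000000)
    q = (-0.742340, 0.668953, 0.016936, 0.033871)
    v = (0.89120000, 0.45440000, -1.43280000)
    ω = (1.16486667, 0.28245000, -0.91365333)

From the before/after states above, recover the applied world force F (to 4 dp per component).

F = (-3.4000, 1.7000, 2.1000)

velocity change Δv = (-0.10880000, 0.05440000, 0.06720000)
m·(v₁−v₀)/dt = (-3.4000, 1.7000, 2.1000)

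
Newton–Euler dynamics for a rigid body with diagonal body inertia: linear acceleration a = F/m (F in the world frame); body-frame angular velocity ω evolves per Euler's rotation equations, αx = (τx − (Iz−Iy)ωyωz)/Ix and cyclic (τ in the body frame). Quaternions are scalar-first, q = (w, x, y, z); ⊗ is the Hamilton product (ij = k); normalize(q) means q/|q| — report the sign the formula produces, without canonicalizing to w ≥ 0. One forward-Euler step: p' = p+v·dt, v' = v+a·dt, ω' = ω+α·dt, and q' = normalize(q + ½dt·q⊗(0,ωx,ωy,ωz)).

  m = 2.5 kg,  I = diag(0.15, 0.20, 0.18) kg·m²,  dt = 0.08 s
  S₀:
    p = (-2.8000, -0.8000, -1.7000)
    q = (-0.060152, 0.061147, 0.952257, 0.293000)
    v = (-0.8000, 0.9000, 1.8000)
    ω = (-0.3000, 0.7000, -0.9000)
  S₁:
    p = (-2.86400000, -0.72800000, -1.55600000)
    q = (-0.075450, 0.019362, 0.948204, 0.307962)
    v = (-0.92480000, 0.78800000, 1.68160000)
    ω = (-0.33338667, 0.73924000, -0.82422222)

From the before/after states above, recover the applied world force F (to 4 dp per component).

velocity change Δv = (-0.12480000, -0.11200000, -0.11840000)
F = m·Δv/dt = (-3.9000, -3.5000, -3.7000)

F = (-3.9000, -3.5000, -3.7000)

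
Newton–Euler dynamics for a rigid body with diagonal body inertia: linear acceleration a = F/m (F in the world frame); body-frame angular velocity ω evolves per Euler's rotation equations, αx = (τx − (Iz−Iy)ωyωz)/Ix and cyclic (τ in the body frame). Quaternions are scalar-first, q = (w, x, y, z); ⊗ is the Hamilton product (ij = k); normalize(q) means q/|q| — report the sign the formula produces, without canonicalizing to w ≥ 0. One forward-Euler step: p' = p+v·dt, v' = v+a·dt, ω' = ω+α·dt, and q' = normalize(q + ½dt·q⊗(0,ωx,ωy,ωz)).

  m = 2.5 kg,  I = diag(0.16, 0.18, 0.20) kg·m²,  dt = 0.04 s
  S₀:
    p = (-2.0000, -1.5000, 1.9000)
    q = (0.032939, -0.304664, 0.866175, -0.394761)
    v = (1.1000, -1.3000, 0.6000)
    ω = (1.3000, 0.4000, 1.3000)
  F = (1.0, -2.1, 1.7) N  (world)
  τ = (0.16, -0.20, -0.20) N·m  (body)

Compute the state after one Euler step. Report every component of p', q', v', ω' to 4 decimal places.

ω×(Iω) gyroscopic = (0.0104, -0.0676, 0.0104)
(τ − ω×Iω)/I = (0.9350, -0.7356, -1.0520)
new body rate ω' = (1.3374, 0.3706, 1.2579)
2q̇ = q⊗(0,ω) = (0.5627825, 1.3267526, -0.1039505, -1.2050724)
q' = normalize(q + ½dt·q⊗(0,ω)) = (0.0442, -0.2779, 0.8635, -0.4186)
new position p' = (-1.9560, -1.5520, 1.9240)
v + (F/m)dt = (1.1160, -1.3336, 0.6272)

p' = (-1.9560, -1.5520, 1.9240)
q' = (0.0442, -0.2779, 0.8635, -0.4186)
v' = (1.1160, -1.3336, 0.6272)
ω' = (1.3374, 0.3706, 1.2579)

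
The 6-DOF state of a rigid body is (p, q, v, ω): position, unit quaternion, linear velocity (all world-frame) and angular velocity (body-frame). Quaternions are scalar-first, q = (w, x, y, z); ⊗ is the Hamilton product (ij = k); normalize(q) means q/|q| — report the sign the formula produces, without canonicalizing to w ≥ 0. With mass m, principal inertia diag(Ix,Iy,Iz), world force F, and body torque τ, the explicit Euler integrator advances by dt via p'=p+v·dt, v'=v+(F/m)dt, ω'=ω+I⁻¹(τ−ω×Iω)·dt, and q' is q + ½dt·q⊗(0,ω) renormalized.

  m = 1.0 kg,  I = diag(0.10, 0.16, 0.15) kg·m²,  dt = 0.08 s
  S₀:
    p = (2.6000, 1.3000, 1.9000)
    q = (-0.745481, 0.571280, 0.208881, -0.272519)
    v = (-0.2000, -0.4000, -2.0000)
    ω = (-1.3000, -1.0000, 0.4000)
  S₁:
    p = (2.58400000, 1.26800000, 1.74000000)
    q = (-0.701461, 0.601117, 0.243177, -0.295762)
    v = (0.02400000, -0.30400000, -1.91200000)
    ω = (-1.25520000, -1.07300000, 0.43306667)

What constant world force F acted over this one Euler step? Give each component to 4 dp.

F = (2.8000, 1.2000, 1.1000)

Δv = v₁−v₀ = (0.22400000, 0.09600000, 0.08800000)
F = m·Δv/dt = (2.8000, 1.2000, 1.1000)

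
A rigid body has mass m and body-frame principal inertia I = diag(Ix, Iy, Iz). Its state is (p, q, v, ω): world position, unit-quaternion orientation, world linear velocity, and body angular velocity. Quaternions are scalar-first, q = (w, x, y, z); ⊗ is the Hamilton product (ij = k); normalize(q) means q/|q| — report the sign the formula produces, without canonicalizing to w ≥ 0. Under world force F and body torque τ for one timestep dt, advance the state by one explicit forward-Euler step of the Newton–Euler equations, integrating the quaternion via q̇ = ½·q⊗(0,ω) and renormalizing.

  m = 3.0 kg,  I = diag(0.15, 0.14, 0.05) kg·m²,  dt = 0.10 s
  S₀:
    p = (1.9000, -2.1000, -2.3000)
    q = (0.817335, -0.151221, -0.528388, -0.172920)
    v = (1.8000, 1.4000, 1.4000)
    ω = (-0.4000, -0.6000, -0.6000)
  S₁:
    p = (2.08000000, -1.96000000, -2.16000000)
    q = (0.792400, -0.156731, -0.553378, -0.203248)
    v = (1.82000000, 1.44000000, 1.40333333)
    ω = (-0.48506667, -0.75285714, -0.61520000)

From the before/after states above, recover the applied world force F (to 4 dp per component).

Δv = v₁−v₀ = (0.02000000, 0.04000000, 0.00333333)
applied force F = (0.6000, 1.2000, 0.1000)

F = (0.6000, 1.2000, 0.1000)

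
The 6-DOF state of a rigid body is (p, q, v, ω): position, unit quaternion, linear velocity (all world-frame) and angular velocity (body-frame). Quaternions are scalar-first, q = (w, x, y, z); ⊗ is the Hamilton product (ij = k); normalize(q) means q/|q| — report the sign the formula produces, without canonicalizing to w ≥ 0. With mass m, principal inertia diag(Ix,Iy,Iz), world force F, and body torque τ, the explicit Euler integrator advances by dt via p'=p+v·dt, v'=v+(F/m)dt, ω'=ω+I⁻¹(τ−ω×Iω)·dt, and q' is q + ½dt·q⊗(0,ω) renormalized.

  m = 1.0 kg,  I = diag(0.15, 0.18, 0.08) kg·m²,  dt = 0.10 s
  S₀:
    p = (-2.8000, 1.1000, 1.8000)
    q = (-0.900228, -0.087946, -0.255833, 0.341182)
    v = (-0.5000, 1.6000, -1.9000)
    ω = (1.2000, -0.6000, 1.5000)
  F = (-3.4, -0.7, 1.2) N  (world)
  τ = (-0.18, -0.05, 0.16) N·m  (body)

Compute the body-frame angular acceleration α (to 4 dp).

ω×(Iω) gyroscopic = (0.0900, 0.1260, -0.0216)
angular accel α = (-1.8000, -0.9778, 2.2700)

α = (-1.8000, -0.9778, 2.2700)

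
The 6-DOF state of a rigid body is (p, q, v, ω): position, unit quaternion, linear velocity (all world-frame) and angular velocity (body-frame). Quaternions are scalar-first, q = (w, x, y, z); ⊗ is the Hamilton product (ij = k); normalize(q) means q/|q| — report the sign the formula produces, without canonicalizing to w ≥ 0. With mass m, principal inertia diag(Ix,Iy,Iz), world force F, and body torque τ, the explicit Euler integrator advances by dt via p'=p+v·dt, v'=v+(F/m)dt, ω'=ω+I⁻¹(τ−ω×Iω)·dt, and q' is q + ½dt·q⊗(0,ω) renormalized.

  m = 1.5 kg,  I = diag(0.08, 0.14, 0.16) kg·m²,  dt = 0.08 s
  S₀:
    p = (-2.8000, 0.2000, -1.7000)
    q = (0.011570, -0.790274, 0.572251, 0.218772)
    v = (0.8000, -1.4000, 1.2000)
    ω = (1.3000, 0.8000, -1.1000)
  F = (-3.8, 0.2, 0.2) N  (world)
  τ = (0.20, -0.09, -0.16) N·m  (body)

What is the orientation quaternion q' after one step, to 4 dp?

Hamilton product q⊗(0,ω) = (0.8102046, -0.7894527, -0.5756418, -1.3888725)
q' = normalize(q + ½dt·q⊗(0,ω)) = (0.0439, -0.8195, 0.5477, 0.1628)

q' = (0.0439, -0.8195, 0.5477, 0.1628)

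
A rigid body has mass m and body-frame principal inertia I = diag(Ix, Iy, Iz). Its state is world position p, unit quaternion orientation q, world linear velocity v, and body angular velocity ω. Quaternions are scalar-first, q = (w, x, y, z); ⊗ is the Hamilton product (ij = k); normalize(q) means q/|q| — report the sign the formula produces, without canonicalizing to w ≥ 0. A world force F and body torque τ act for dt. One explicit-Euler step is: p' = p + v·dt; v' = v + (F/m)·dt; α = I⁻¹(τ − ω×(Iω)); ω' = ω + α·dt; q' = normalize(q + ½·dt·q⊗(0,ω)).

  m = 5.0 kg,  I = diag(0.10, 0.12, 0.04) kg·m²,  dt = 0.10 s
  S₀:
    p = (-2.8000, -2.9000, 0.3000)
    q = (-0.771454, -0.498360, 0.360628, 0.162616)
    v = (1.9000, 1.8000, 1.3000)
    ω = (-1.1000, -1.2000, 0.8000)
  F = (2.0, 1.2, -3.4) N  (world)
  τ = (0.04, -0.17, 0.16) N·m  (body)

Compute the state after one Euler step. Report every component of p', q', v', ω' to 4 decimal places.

p' = (-2.6100, -2.7200, 0.4300)
q' = (-0.7805, -0.4300, 0.4162, 0.1808)
v' = (1.9400, 1.8240, 1.2320)
ω' = (-1.1368, -1.2977, 1.1340)

p' = p + v·dt = (-2.6100, -2.7200, 0.4300)
new velocity v' = (1.9400, 1.8240, 1.2320)
gyro term ω×Iω = (0.0768, -0.0528, 0.0264)
angular accel α = (-0.3680, -0.9767, 3.3400)
new body rate ω' = (-1.1368, -1.2977, 1.1340)
Hamilton product q⊗(0,ω) = (-0.2455352, 1.3322410, 1.1455552, 0.3775596)
q + ½dt·q⊗(0,ω), renormalized = (-0.7805, -0.4300, 0.4162, 0.1808)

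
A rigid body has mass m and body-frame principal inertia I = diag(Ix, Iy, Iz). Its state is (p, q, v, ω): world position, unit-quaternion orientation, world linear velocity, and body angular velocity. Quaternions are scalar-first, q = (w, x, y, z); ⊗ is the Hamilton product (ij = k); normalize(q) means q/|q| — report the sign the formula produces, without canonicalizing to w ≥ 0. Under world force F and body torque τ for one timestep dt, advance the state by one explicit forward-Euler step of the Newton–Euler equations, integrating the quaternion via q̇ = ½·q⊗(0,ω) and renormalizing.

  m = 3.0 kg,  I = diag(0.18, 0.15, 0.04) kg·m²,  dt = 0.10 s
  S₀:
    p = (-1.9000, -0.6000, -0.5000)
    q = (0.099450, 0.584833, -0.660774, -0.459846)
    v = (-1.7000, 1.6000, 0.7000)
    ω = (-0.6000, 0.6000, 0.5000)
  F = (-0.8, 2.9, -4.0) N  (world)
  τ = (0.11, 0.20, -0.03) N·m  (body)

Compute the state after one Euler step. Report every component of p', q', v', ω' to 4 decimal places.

p' = (-2.0700, -0.4400, -0.4300)
q' = (0.1481, 0.5784, -0.6578, -0.4591)
v' = (-1.7267, 1.6967, 0.5667)
ω' = (-0.5206, 0.7613, 0.3980)

ω×(Iω) gyroscopic = (-0.0330, -0.0420, 0.0108)
(τ − ω×Iω)/I = (0.7944, 1.6133, -1.0200)
new body rate ω' = (-0.5206, 0.7613, 0.3980)
q⊗(0,ω) = (0.9772872, -0.1141494, 0.0431611, 0.0041604)
q + ½dt·q⊗(0,ω), renormalized = (0.1481, 0.5784, -0.6578, -0.4591)
p' = p + v·dt = (-2.0700, -0.4400, -0.4300)
new velocity v' = (-1.7267, 1.6967, 0.5667)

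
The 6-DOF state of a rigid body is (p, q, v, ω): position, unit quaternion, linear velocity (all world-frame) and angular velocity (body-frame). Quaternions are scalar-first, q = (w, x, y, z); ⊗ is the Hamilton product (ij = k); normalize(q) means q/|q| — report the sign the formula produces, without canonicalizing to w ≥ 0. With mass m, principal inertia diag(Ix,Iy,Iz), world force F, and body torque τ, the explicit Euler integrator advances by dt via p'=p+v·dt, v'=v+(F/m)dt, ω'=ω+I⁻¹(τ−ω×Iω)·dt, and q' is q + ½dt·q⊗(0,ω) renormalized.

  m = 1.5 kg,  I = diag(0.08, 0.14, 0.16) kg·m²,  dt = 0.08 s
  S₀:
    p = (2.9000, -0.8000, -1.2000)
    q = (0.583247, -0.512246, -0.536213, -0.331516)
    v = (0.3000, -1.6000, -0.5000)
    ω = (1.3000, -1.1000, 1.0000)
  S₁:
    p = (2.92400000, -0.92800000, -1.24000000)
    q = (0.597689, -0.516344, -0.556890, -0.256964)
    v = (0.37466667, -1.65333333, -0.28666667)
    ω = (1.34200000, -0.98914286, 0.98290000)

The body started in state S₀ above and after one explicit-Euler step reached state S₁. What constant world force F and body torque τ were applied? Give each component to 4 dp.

Δω = ω₁−ω₀ = (0.04200000, 0.11085714, -0.01710000)
I·α + gyro = (0.0200, 0.0900, -0.1200)
v₁ − v₀ = (0.07466667, -0.05333333, 0.21333333)
m·(v₁−v₀)/dt = (1.4000, -1.0000, 4.0000)

F = (1.4000, -1.0000, 4.0000)
τ = (0.0200, 0.0900, -0.1200)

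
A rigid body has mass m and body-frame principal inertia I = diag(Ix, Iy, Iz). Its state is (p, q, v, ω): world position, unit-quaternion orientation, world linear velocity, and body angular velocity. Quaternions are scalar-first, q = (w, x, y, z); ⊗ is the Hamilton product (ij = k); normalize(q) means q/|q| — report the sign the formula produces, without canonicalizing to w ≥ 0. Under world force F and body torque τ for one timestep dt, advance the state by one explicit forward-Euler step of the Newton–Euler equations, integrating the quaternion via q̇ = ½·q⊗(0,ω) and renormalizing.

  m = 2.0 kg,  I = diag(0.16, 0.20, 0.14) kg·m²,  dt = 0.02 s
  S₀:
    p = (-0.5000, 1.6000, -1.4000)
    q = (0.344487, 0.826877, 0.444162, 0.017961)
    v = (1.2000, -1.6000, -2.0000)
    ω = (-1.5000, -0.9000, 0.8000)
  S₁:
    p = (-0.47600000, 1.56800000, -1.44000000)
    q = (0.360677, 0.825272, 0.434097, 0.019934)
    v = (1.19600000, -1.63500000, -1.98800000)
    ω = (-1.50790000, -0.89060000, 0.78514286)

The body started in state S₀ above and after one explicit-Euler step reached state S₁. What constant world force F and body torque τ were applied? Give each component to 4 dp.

F = (-0.4000, -3.5000, 1.2000)
τ = (-0.0200, 0.0700, -0.0500)

ω₁ − ω₀ = (-0.00790000, 0.00940000, -0.01485714)
applied torque τ = (-0.0200, 0.0700, -0.0500)
Δv = v₁−v₀ = (-0.00400000, -0.03500000, 0.01200000)
F = m·Δv/dt = (-0.4000, -3.5000, 1.2000)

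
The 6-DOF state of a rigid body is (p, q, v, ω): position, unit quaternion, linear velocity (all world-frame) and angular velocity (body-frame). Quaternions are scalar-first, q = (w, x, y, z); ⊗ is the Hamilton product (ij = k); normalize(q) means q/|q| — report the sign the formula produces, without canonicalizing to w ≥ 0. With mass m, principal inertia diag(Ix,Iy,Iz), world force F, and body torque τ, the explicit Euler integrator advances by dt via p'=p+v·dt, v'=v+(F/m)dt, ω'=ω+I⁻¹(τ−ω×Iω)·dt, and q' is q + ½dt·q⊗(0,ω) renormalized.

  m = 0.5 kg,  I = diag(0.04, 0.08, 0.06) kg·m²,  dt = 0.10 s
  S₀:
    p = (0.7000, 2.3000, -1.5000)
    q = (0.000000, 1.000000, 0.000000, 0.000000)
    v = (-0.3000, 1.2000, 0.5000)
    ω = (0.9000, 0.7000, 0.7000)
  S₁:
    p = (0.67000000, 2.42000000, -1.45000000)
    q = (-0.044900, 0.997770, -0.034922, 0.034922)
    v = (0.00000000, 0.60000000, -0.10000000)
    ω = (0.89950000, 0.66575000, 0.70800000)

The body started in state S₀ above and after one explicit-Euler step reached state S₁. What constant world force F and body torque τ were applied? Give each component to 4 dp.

F = (1.5000, -3.0000, -3.0000)
τ = (-0.0100, -0.0400, 0.0300)

velocity change Δv = (0.30000000, -0.60000000, -0.60000000)
F = m·Δv/dt = (1.5000, -3.0000, -3.0000)
ω₁ − ω₀ = (-0.00050000, -0.03425000, 0.00800000)
τ = I·(Δω/dt) + ω₀×(Iω₀) = (-0.0100, -0.0400, 0.0300)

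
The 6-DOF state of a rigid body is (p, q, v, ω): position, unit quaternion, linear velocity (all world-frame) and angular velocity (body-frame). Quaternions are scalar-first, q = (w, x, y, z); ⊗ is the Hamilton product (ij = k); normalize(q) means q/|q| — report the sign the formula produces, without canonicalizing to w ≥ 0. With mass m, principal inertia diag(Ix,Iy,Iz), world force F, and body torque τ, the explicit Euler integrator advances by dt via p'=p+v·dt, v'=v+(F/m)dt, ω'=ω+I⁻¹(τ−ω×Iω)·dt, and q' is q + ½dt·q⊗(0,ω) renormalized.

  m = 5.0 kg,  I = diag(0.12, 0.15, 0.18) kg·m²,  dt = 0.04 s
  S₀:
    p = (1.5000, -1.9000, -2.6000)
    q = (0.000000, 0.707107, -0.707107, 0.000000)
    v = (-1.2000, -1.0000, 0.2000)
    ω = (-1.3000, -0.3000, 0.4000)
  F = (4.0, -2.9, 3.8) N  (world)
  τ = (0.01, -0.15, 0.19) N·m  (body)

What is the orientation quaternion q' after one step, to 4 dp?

q' = (0.0141, 0.7012, -0.7125, -0.0226)

q⊗(0,ω) = (0.7071070, -0.2828428, -0.2828428, -1.1313712)
q' = normalize(q + ½dt·q⊗(0,ω)) = (0.0141, 0.7012, -0.7125, -0.0226)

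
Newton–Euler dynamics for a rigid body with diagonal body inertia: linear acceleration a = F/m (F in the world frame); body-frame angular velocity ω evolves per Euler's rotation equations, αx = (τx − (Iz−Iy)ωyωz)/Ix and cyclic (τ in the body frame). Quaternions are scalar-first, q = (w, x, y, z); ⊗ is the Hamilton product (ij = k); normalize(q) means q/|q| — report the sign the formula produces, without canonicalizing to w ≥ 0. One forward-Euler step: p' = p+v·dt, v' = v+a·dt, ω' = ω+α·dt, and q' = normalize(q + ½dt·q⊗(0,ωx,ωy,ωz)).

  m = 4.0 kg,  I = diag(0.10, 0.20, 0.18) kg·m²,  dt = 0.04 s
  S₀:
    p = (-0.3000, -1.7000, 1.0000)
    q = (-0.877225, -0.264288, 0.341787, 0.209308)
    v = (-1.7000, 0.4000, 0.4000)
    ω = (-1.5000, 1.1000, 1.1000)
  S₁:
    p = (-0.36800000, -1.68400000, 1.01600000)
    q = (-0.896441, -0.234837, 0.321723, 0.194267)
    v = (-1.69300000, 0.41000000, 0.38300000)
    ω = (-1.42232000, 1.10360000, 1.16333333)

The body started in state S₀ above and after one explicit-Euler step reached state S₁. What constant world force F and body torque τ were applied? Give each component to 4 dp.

rate change Δω = (0.07768000, 0.00360000, 0.06333333)
gyro term ω₀×Iω₀ = (-0.0242, 0.1320, -0.1650)
τ = I·(Δω/dt) + ω₀×(Iω₀) = (0.1700, 0.1500, 0.1200)
v₁ − v₀ = (0.00700000, 0.01000000, -0.01700000)
F = m·Δv/dt = (0.7000, 1.0000, -1.7000)

F = (0.7000, 1.0000, -1.7000)
τ = (0.1700, 0.1500, 0.1200)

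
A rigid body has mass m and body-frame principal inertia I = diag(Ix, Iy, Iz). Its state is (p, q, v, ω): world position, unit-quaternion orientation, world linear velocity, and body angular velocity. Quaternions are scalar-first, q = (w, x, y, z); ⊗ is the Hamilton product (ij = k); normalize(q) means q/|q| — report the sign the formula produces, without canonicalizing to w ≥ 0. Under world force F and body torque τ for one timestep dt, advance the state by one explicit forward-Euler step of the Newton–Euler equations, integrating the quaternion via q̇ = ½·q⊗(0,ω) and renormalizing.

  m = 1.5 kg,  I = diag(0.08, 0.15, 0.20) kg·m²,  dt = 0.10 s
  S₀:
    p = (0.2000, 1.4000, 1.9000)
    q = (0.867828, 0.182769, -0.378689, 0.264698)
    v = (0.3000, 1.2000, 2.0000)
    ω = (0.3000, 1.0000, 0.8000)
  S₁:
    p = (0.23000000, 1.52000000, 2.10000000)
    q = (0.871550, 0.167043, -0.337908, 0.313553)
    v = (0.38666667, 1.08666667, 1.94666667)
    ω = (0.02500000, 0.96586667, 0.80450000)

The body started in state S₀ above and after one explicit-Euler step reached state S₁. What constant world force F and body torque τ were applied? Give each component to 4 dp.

F = (1.3000, -1.7000, -0.8000)
τ = (-0.1800, -0.0800, 0.0300)

v₁ − v₀ = (0.08666667, -0.11333333, -0.05333333)
m·(v₁−v₀)/dt = (1.3000, -1.7000, -0.8000)
ω₁ − ω₀ = (-0.27500000, -0.03413333, 0.00450000)
I·α + gyro = (-0.1800, -0.0800, 0.0300)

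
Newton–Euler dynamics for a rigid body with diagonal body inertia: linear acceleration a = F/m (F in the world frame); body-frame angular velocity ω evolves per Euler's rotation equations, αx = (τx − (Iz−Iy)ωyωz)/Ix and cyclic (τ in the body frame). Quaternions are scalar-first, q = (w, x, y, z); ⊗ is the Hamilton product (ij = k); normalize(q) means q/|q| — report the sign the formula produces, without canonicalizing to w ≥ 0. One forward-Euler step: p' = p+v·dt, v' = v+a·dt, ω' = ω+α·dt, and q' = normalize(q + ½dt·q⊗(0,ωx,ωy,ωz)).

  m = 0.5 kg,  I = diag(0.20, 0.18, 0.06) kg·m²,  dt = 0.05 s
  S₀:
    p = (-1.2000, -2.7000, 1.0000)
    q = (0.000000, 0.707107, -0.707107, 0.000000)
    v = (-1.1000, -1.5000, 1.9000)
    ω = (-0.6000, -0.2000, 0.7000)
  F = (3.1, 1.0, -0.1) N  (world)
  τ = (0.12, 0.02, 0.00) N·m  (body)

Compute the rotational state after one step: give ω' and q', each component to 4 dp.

gyro term ω×Iω = (0.0168, -0.0588, -0.0024)
(τ − ω×Iω)/I = (0.5160, 0.4378, 0.0400)
ω' = ω + α·dt = (-0.5742, -0.1781, 0.7020)
2q̇ = q⊗(0,ω) = (0.2828428, -0.4949749, -0.4949749, -0.5656856)
q + ½dt·q⊗(0,ω), renormalized = (0.0071, 0.6945, -0.7193, -0.0141)

ω' = (-0.5742, -0.1781, 0.7020)
q' = (0.0071, 0.6945, -0.7193, -0.0141)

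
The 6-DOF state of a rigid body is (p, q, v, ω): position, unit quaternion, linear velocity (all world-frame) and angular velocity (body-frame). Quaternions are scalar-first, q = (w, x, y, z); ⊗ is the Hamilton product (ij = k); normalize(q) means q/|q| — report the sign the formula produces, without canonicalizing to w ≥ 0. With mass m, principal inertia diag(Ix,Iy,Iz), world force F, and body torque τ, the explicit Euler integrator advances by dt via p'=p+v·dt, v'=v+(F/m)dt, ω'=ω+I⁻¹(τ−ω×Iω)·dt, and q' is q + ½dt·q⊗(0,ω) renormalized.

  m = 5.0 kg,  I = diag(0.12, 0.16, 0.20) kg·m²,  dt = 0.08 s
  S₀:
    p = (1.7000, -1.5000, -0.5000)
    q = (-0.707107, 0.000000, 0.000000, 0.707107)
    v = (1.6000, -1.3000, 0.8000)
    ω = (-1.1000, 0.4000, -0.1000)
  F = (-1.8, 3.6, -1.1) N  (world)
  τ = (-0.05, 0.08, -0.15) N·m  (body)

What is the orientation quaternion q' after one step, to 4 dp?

q⊗(0,ω) = (0.0707107, 0.4949749, -1.0606605, 0.0707107)
q' = normalize(q + ½dt·q⊗(0,ω)) = (-0.7035, 0.0198, -0.0424, 0.7092)

q' = (-0.7035, 0.0198, -0.0424, 0.7092)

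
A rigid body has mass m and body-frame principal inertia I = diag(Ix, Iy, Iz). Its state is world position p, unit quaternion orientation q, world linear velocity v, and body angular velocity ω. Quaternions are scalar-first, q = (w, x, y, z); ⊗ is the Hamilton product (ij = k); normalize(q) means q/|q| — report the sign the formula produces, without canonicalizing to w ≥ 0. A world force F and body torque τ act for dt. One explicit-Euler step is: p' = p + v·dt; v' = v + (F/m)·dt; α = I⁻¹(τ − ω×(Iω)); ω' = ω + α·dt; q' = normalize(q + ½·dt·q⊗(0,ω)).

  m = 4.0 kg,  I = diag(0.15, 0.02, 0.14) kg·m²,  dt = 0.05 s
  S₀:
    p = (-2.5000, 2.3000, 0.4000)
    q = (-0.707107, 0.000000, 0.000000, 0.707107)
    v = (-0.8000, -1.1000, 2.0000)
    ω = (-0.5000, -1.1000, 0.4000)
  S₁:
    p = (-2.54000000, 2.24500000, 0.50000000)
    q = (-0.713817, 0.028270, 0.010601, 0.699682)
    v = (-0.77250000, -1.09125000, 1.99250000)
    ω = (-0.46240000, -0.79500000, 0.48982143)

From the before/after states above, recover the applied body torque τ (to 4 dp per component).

Δω = ω₁−ω₀ = (0.03760000, 0.30500000, 0.08982143)
applied torque τ = (0.0600, 0.1200, 0.1800)

τ = (0.0600, 0.1200, 0.1800)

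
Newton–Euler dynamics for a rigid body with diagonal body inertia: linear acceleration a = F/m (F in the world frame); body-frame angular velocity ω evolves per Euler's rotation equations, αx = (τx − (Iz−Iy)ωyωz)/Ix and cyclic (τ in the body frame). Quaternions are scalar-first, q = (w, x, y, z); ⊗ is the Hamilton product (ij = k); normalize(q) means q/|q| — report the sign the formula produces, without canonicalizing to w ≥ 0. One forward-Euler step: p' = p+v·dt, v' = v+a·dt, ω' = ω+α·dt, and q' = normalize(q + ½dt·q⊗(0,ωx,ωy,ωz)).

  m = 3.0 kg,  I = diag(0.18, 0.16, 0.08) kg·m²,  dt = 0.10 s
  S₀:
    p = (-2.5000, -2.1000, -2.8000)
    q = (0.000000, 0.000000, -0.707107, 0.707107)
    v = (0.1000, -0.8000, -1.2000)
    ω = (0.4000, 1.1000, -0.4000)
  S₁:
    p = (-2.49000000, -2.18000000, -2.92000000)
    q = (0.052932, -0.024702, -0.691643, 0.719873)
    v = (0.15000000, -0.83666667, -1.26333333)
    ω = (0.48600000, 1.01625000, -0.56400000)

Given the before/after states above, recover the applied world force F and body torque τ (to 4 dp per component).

rate change Δω = (0.08600000, -0.08375000, -0.16400000)
gyro term ω₀×Iω₀ = (0.0352, -0.0160, -0.0088)
applied torque τ = (0.1900, -0.1500, -0.1400)
v₁ − v₀ = (0.05000000, -0.03666667, -0.06333333)
applied force F = (1.5000, -1.1000, -1.9000)

F = (1.5000, -1.1000, -1.9000)
τ = (0.1900, -0.1500, -0.1400)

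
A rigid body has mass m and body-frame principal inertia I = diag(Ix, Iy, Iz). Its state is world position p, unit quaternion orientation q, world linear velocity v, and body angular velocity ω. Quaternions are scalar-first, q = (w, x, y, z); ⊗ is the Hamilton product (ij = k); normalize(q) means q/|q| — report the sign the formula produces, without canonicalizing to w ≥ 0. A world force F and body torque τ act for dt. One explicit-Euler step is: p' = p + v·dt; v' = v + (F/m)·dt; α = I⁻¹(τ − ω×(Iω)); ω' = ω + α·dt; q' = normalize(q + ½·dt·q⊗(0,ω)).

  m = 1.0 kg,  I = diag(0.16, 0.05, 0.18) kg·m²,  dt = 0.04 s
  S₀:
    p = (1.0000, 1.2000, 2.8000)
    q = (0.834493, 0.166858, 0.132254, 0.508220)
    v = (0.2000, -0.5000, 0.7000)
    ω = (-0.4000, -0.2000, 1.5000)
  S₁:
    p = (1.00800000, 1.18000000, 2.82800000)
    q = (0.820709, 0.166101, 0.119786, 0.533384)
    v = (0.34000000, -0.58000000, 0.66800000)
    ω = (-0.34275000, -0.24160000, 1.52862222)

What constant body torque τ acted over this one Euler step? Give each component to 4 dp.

τ = (0.1900, -0.0400, 0.1200)

Δω = ω₁−ω₀ = (0.05725000, -0.04160000, 0.02862222)
τ = I·(Δω/dt) + ω₀×(Iω₀) = (0.1900, -0.0400, 0.1200)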